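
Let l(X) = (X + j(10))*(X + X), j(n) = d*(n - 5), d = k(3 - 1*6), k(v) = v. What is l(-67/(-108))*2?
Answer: -104051/2916 ≈ -35.683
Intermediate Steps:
d = -3 (d = 3 - 1*6 = 3 - 6 = -3)
j(n) = 15 - 3*n (j(n) = -3*(n - 5) = -3*(-5 + n) = 15 - 3*n)
l(X) = 2*X*(-15 + X) (l(X) = (X + (15 - 3*10))*(X + X) = (X + (15 - 30))*(2*X) = (X - 15)*(2*X) = (-15 + X)*(2*X) = 2*X*(-15 + X))
l(-67/(-108))*2 = (2*(-67/(-108))*(-15 - 67/(-108)))*2 = (2*(-67*(-1/108))*(-15 - 67*(-1/108)))*2 = (2*(67/108)*(-15 + 67/108))*2 = (2*(67/108)*(-1553/108))*2 = -104051/5832*2 = -104051/2916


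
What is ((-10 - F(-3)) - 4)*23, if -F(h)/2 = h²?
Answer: 92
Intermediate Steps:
F(h) = -2*h²
((-10 - F(-3)) - 4)*23 = ((-10 - (-2)*(-3)²) - 4)*23 = ((-10 - (-2)*9) - 4)*23 = ((-10 - 1*(-18)) - 4)*23 = ((-10 + 18) - 4)*23 = (8 - 4)*23 = 4*23 = 92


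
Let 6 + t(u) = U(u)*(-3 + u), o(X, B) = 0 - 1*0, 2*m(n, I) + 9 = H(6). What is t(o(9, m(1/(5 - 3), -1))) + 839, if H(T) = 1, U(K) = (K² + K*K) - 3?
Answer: 842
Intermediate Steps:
U(K) = -3 + 2*K² (U(K) = (K² + K²) - 3 = 2*K² - 3 = -3 + 2*K²)
m(n, I) = -4 (m(n, I) = -9/2 + (½)*1 = -9/2 + ½ = -4)
o(X, B) = 0 (o(X, B) = 0 + 0 = 0)
t(u) = -6 + (-3 + u)*(-3 + 2*u²) (t(u) = -6 + (-3 + 2*u²)*(-3 + u) = -6 + (-3 + u)*(-3 + 2*u²))
t(o(9, m(1/(5 - 3), -1))) + 839 = (3 - 6*0² + 0*(-3 + 2*0²)) + 839 = (3 - 6*0 + 0*(-3 + 2*0)) + 839 = (3 + 0 + 0*(-3 + 0)) + 839 = (3 + 0 + 0*(-3)) + 839 = (3 + 0 + 0) + 839 = 3 + 839 = 842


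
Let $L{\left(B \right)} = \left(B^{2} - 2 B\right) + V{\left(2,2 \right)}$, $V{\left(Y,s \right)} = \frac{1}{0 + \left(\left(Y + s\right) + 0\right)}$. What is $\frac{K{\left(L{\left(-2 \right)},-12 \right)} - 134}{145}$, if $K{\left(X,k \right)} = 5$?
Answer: $- \frac{129}{145} \approx -0.88966$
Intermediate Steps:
$V{\left(Y,s \right)} = \frac{1}{Y + s}$ ($V{\left(Y,s \right)} = \frac{1}{0 + \left(Y + s\right)} = \frac{1}{Y + s}$)
$L{\left(B \right)} = \frac{1}{4} + B^{2} - 2 B$ ($L{\left(B \right)} = \left(B^{2} - 2 B\right) + \frac{1}{2 + 2} = \left(B^{2} - 2 B\right) + \frac{1}{4} = \frac{1}{4} + B^{2} - 2 B$)
$\frac{K{\left(L{\left(-2 \right)},-12 \right)} - 134}{145} = \frac{5 - 134}{145} = \left(-129\right) \frac{1}{145} = - \frac{129}{145}$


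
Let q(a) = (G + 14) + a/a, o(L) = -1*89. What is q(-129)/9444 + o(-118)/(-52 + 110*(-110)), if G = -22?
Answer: 188863/28690872 ≈ 0.0065827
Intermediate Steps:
o(L) = -89
q(a) = -7 (q(a) = (-22 + 14) + a/a = -8 + 1 = -7)
q(-129)/9444 + o(-118)/(-52 + 110*(-110)) = -7/9444 - 89/(-52 + 110*(-110)) = -7*1/9444 - 89/(-52 - 12100) = -7/9444 - 89/(-12152) = -7/9444 - 89*(-1/12152) = -7/9444 + 89/12152 = 188863/28690872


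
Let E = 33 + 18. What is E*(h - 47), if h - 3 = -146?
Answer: -9690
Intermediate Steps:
h = -143 (h = 3 - 146 = -143)
E = 51
E*(h - 47) = 51*(-143 - 47) = 51*(-190) = -9690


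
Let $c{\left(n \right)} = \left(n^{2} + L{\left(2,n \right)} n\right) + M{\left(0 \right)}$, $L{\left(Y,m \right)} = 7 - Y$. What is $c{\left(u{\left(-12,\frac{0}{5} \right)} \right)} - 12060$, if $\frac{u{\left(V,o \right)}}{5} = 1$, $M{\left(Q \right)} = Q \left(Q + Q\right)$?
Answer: $-12010$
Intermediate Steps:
$M{\left(Q \right)} = 2 Q^{2}$ ($M{\left(Q \right)} = Q 2 Q = 2 Q^{2}$)
$u{\left(V,o \right)} = 5$ ($u{\left(V,o \right)} = 5 \cdot 1 = 5$)
$c{\left(n \right)} = n^{2} + 5 n$ ($c{\left(n \right)} = \left(n^{2} + \left(7 - 2\right) n\right) + 2 \cdot 0^{2} = \left(n^{2} + \left(7 - 2\right) n\right) + 2 \cdot 0 = \left(n^{2} + 5 n\right) + 0 = n^{2} + 5 n$)
$c{\left(u{\left(-12,\frac{0}{5} \right)} \right)} - 12060 = 5 \left(5 + 5\right) - 12060 = 5 \cdot 10 - 12060 = 50 - 12060 = -12010$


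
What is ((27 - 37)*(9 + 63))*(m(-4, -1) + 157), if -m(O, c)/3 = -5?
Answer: -123840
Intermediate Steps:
m(O, c) = 15 (m(O, c) = -3*(-5) = 15)
((27 - 37)*(9 + 63))*(m(-4, -1) + 157) = ((27 - 37)*(9 + 63))*(15 + 157) = -10*72*172 = -720*172 = -123840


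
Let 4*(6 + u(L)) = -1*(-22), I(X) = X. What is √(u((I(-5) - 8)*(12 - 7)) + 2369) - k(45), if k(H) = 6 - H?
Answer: 39 + √9474/2 ≈ 87.667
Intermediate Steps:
u(L) = -½ (u(L) = -6 + (-1*(-22))/4 = -6 + (¼)*22 = -6 + 11/2 = -½)
√(u((I(-5) - 8)*(12 - 7)) + 2369) - k(45) = √(-½ + 2369) - (6 - 1*45) = √(4737/2) - (6 - 45) = √9474/2 - 1*(-39) = √9474/2 + 39 = 39 + √9474/2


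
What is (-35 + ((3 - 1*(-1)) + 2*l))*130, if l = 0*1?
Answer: -4030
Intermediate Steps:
l = 0
(-35 + ((3 - 1*(-1)) + 2*l))*130 = (-35 + ((3 - 1*(-1)) + 2*0))*130 = (-35 + ((3 + 1) + 0))*130 = (-35 + (4 + 0))*130 = (-35 + 4)*130 = -31*130 = -4030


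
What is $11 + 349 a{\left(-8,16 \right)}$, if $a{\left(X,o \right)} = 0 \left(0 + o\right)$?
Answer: $11$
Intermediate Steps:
$a{\left(X,o \right)} = 0$ ($a{\left(X,o \right)} = 0 o = 0$)
$11 + 349 a{\left(-8,16 \right)} = 11 + 349 \cdot 0 = 11 + 0 = 11$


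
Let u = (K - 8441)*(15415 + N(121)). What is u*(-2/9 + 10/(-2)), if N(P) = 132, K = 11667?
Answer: -2357267234/9 ≈ -2.6192e+8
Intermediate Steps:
u = 50154622 (u = (11667 - 8441)*(15415 + 132) = 3226*15547 = 50154622)
u*(-2/9 + 10/(-2)) = 50154622*(-2/9 + 10/(-2)) = 50154622*(-2*1/9 + 10*(-1/2)) = 50154622*(-2/9 - 5) = 50154622*(-47/9) = -2357267234/9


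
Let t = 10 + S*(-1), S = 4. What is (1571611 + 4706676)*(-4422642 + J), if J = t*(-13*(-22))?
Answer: -27755842233762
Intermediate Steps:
t = 6 (t = 10 + 4*(-1) = 10 - 4 = 6)
J = 1716 (J = 6*(-13*(-22)) = 6*286 = 1716)
(1571611 + 4706676)*(-4422642 + J) = (1571611 + 4706676)*(-4422642 + 1716) = 6278287*(-4420926) = -27755842233762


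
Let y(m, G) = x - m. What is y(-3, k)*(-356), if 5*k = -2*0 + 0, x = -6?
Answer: 1068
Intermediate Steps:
k = 0 (k = (-2*0 + 0)/5 = (0 + 0)/5 = (⅕)*0 = 0)
y(m, G) = -6 - m
y(-3, k)*(-356) = (-6 - 1*(-3))*(-356) = (-6 + 3)*(-356) = -3*(-356) = 1068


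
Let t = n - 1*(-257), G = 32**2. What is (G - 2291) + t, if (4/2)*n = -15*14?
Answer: -1115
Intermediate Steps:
n = -105 (n = (-15*14)/2 = (1/2)*(-210) = -105)
G = 1024
t = 152 (t = -105 - 1*(-257) = -105 + 257 = 152)
(G - 2291) + t = (1024 - 2291) + 152 = -1267 + 152 = -1115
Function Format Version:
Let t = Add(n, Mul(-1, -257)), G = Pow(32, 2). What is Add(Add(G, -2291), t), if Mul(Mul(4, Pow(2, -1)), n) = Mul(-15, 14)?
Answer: -1115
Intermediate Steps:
n = -105 (n = Mul(Rational(1, 2), Mul(-15, 14)) = Mul(Rational(1, 2), -210) = -105)
G = 1024
t = 152 (t = Add(-105, Mul(-1, -257)) = Add(-105, 257) = 152)
Add(Add(G, -2291), t) = Add(Add(1024, -2291), 152) = Add(-1267, 152) = -1115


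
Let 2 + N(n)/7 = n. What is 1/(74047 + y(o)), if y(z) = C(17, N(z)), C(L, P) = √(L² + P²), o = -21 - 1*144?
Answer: 74047/5481591359 - 5*√54674/5481591359 ≈ 1.3295e-5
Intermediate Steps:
N(n) = -14 + 7*n
o = -165 (o = -21 - 144 = -165)
y(z) = √(289 + (-14 + 7*z)²) (y(z) = √(17² + (-14 + 7*z)²) = √(289 + (-14 + 7*z)²))
1/(74047 + y(o)) = 1/(74047 + √(289 + 49*(-2 - 165)²)) = 1/(74047 + √(289 + 49*(-167)²)) = 1/(74047 + √(289 + 49*27889)) = 1/(74047 + √(289 + 1366561)) = 1/(74047 + √1366850) = 1/(74047 + 5*√54674)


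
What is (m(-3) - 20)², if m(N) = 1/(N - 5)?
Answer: 25921/64 ≈ 405.02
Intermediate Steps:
m(N) = 1/(-5 + N)
(m(-3) - 20)² = (1/(-5 - 3) - 20)² = (1/(-8) - 20)² = (-⅛ - 20)² = (-161/8)² = 25921/64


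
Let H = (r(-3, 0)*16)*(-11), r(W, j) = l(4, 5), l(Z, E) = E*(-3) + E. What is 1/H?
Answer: 1/1760 ≈ 0.00056818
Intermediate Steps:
l(Z, E) = -2*E (l(Z, E) = -3*E + E = -2*E)
r(W, j) = -10 (r(W, j) = -2*5 = -10)
H = 1760 (H = -10*16*(-11) = -160*(-11) = 1760)
1/H = 1/1760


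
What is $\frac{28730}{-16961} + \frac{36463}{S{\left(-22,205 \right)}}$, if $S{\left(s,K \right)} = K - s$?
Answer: $\frac{611927233}{3850147} \approx 158.94$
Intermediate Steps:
$\frac{28730}{-16961} + \frac{36463}{S{\left(-22,205 \right)}} = \frac{28730}{-16961} + \frac{36463}{205 - -22} = 28730 \left(- \frac{1}{16961}\right) + \frac{36463}{205 + 22} = - \frac{28730}{16961} + \frac{36463}{227} = \frac{611927233}{3850147}$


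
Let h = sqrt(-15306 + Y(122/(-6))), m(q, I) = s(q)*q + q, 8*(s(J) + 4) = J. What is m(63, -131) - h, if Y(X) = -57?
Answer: 2457/8 - 3*I*sqrt(1707) ≈ 307.13 - 123.95*I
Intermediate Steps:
s(J) = -4 + J/8
m(q, I) = q + q*(-4 + q/8) (m(q, I) = (-4 + q/8)*q + q = q*(-4 + q/8) + q = q + q*(-4 + q/8))
h = 3*I*sqrt(1707) (h = sqrt(-15306 - 57) = sqrt(-15363) = 3*I*sqrt(1707) ≈ 123.95*I)
m(63, -131) - h = (1/8)*63*(-24 + 63) - 3*I*sqrt(1707) = (1/8)*63*39 - 3*I*sqrt(1707) = 2457/8 - 3*I*sqrt(1707)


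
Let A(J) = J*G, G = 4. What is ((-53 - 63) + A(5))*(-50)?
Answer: 4800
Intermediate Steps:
A(J) = 4*J (A(J) = J*4 = 4*J)
((-53 - 63) + A(5))*(-50) = ((-53 - 63) + 4*5)*(-50) = (-116 + 20)*(-50) = -96*(-50) = 4800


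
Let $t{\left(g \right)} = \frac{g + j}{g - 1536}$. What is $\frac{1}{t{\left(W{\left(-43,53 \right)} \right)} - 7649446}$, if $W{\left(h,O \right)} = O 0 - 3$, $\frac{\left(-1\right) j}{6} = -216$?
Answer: $- \frac{513}{3924166229} \approx -1.3073 \cdot 10^{-7}$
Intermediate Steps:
$j = 1296$ ($j = \left(-6\right) \left(-216\right) = 1296$)
$W{\left(h,O \right)} = -3$ ($W{\left(h,O \right)} = 0 - 3 = -3$)
$t{\left(g \right)} = \frac{1296 + g}{-1536 + g}$ ($t{\left(g \right)} = \frac{g + 1296}{g - 1536} = \frac{1296 + g}{-1536 + g}$)
$\frac{1}{t{\left(W{\left(-43,53 \right)} \right)} - 7649446} = \frac{1}{\frac{1296 - 3}{-1536 - 3} - 7649446} = \frac{1}{\frac{1}{-1539} \cdot 1293 - 7649446} = \frac{1}{\left(- \frac{1}{1539}\right) 1293 - 7649446} = \frac{1}{- \frac{431}{513} - 7649446} = \frac{1}{- \frac{3924166229}{513}} = - \frac{513}{3924166229}$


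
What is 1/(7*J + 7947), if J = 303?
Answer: 1/10068 ≈ 9.9325e-5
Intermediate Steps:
1/(7*J + 7947) = 1/(7*303 + 7947) = 1/(2121 + 7947) = 1/10068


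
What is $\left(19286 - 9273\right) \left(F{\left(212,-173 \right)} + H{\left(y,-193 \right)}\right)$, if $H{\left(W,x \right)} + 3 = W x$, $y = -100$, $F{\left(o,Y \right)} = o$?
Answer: $195343617$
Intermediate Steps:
$H{\left(W,x \right)} = -3 + W x$
$\left(19286 - 9273\right) \left(F{\left(212,-173 \right)} + H{\left(y,-193 \right)}\right) = \left(19286 - 9273\right) \left(212 - -19297\right) = 10013 \left(212 + \left(-3 + 19300\right)\right) = 10013 \left(212 + 19297\right) = 10013 \cdot 19509 = 195343617$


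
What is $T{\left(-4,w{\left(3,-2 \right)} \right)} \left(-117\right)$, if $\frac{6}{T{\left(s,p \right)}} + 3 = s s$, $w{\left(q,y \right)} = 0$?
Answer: $-54$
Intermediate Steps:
$T{\left(s,p \right)} = \frac{6}{-3 + s^{2}}$ ($T{\left(s,p \right)} = \frac{6}{-3 + s s} = \frac{6}{-3 + s^{2}}$)
$T{\left(-4,w{\left(3,-2 \right)} \right)} \left(-117\right) = \frac{6}{-3 + \left(-4\right)^{2}} \left(-117\right) = \frac{6}{-3 + 16} \left(-117\right) = \frac{6}{13} \left(-117\right) = -54$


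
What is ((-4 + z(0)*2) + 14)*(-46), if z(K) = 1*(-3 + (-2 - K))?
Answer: 0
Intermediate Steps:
z(K) = -5 - K (z(K) = 1*(-5 - K) = -5 - K)
((-4 + z(0)*2) + 14)*(-46) = ((-4 + (-5 - 1*0)*2) + 14)*(-46) = ((-4 + (-5 + 0)*2) + 14)*(-46) = ((-4 - 5*2) + 14)*(-46) = ((-4 - 10) + 14)*(-46) = (-14 + 14)*(-46) = 0*(-46) = 0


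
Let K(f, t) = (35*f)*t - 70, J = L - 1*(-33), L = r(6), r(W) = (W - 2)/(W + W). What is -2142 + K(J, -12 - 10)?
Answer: -83636/3 ≈ -27879.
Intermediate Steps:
r(W) = (-2 + W)/(2*W) (r(W) = (-2 + W)/((2*W)) = (-2 + W)*(1/(2*W)) = (-2 + W)/(2*W))
L = ⅓ (L = (½)*(-2 + 6)/6 = (½)*(⅙)*4 = ⅓ ≈ 0.33333)
J = 100/3 (J = ⅓ - 1*(-33) = ⅓ + 33 = 100/3 ≈ 33.333)
K(f, t) = -70 + 35*f*t (K(f, t) = 35*f*t - 70 = -70 + 35*f*t)
-2142 + K(J, -12 - 10) = -2142 + (-70 + 35*(100/3)*(-12 - 10)) = -2142 + (-70 + 35*(100/3)*(-22)) = -2142 + (-70 - 77000/3) = -2142 - 77210/3 = -83636/3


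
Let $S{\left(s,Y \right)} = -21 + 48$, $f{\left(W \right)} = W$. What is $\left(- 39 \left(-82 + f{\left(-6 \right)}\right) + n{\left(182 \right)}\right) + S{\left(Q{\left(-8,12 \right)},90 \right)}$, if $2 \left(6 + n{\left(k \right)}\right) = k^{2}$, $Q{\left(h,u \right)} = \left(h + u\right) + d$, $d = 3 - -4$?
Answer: $20015$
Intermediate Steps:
$d = 7$ ($d = 3 + 4 = 7$)
$Q{\left(h,u \right)} = 7 + h + u$ ($Q{\left(h,u \right)} = \left(h + u\right) + 7 = 7 + h + u$)
$S{\left(s,Y \right)} = 27$
$n{\left(k \right)} = -6 + \frac{k^{2}}{2}$
$\left(- 39 \left(-82 + f{\left(-6 \right)}\right) + n{\left(182 \right)}\right) + S{\left(Q{\left(-8,12 \right)},90 \right)} = \left(- 39 \left(-82 - 6\right) - \left(6 - \frac{182^{2}}{2}\right)\right) + 27 = \left(\left(-39\right) \left(-88\right) + \left(-6 + \frac{1}{2} \cdot 33124\right)\right) + 27 = \left(3432 + \left(-6 + 16562\right)\right) + 27 = \left(3432 + 16556\right) + 27 = 19988 + 27 = 20015$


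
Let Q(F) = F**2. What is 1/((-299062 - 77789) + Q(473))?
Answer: -1/153122 ≈ -6.5307e-6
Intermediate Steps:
1/((-299062 - 77789) + Q(473)) = 1/((-299062 - 77789) + 473**2) = 1/(-376851 + 223729) = 1/(-153122) = -1/153122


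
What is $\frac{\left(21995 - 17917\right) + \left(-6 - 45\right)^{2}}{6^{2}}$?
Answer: $\frac{6679}{36} \approx 185.53$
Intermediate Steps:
$\frac{\left(21995 - 17917\right) + \left(-6 - 45\right)^{2}}{6^{2}} = \frac{4078 + \left(-51\right)^{2}}{36} = \left(4078 + 2601\right) \frac{1}{36} = 6679 \cdot \frac{1}{36} = \frac{6679}{36}$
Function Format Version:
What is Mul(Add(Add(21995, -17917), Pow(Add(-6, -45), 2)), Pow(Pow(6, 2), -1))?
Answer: Rational(6679, 36) ≈ 185.53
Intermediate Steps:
Mul(Add(Add(21995, -17917), Pow(Add(-6, -45), 2)), Pow(Pow(6, 2), -1)) = Mul(Add(4078, Pow(-51, 2)), Pow(36, -1)) = Mul(Add(4078, 2601), Rational(1, 36)) = Mul(6679, Rational(1, 36)) = Rational(6679, 36)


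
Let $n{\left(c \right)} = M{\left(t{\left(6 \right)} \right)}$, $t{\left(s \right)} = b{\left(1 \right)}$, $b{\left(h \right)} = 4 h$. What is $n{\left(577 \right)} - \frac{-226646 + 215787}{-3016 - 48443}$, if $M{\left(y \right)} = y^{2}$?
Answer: $\frac{812485}{51459} \approx 15.789$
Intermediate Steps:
$t{\left(s \right)} = 4$ ($t{\left(s \right)} = 4 \cdot 1 = 4$)
$n{\left(c \right)} = 16$ ($n{\left(c \right)} = 4^{2} = 16$)
$n{\left(577 \right)} - \frac{-226646 + 215787}{-3016 - 48443} = 16 - \frac{-226646 + 215787}{-3016 - 48443} = 16 - - \frac{10859}{-51459} = 16 - \left(-10859\right) \left(- \frac{1}{51459}\right) = 16 - \frac{10859}{51459} = \frac{812485}{51459}$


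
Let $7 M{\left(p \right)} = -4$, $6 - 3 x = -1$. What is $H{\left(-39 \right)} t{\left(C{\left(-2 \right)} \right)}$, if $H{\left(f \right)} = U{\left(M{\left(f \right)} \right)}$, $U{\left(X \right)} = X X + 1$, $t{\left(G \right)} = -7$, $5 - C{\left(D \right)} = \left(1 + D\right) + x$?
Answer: $- \frac{65}{7} \approx -9.2857$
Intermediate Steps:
$x = \frac{7}{3}$ ($x = 2 - - \frac{1}{3} = 2 + \frac{1}{3} = \frac{7}{3} \approx 2.3333$)
$C{\left(D \right)} = \frac{5}{3} - D$ ($C{\left(D \right)} = 5 - \left(\left(1 + D\right) + \frac{7}{3}\right) = 5 - \left(\frac{10}{3} + D\right) = \frac{5}{3} - D$)
$M{\left(p \right)} = - \frac{4}{7}$ ($M{\left(p \right)} = \frac{1}{7} \left(-4\right) = - \frac{4}{7}$)
$U{\left(X \right)} = 1 + X^{2}$ ($U{\left(X \right)} = X^{2} + 1 = 1 + X^{2}$)
$H{\left(f \right)} = \frac{65}{49}$ ($H{\left(f \right)} = 1 + \left(- \frac{4}{7}\right)^{2} = 1 + \frac{16}{49} = \frac{65}{49}$)
$H{\left(-39 \right)} t{\left(C{\left(-2 \right)} \right)} = \frac{65}{49} \left(-7\right) = - \frac{65}{7}$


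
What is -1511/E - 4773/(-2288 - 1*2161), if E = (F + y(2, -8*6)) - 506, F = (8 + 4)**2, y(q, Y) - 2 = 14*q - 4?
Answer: 2775389/498288 ≈ 5.5698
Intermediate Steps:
y(q, Y) = -2 + 14*q (y(q, Y) = 2 + (14*q - 4) = 2 + (-4 + 14*q) = -2 + 14*q)
F = 144 (F = 12**2 = 144)
E = -336 (E = (144 + (-2 + 14*2)) - 506 = (144 + (-2 + 28)) - 506 = (144 + 26) - 506 = 170 - 506 = -336)
-1511/E - 4773/(-2288 - 1*2161) = -1511/(-336) - 4773/(-2288 - 1*2161) = -1511*(-1/336) - 4773/(-2288 - 2161) = 1511/336 - 4773/(-4449) = 1511/336 - 4773*(-1/4449) = 1511/336 + 1591/1483 = 2775389/498288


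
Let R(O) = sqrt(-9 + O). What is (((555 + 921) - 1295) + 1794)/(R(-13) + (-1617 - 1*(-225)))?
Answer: -1374600/968843 - 1975*I*sqrt(22)/1937686 ≈ -1.4188 - 0.0047807*I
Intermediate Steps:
(((555 + 921) - 1295) + 1794)/(R(-13) + (-1617 - 1*(-225))) = (((555 + 921) - 1295) + 1794)/(sqrt(-9 - 13) + (-1617 - 1*(-225))) = ((1476 - 1295) + 1794)/(sqrt(-22) + (-1617 + 225)) = (181 + 1794)/(I*sqrt(22) - 1392) = 1975/(-1392 + I*sqrt(22))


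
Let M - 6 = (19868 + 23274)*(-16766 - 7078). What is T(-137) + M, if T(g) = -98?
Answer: -1028677940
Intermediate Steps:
M = -1028677842 (M = 6 + (19868 + 23274)*(-16766 - 7078) = 6 + 43142*(-23844) = 6 - 1028677848 = -1028677842)
T(-137) + M = -98 - 1028677842 = -1028677940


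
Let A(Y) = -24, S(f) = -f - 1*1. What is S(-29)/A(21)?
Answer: -7/6 ≈ -1.1667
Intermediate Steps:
S(f) = -1 - f (S(f) = -f - 1 = -1 - f)
S(-29)/A(21) = (-1 - 1*(-29))/(-24) = (-1 + 29)*(-1/24) = 28*(-1/24) = -7/6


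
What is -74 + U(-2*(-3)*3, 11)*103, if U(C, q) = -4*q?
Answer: -4606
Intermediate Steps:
-74 + U(-2*(-3)*3, 11)*103 = -74 - 4*11*103 = -74 - 44*103 = -74 - 4532 = -4606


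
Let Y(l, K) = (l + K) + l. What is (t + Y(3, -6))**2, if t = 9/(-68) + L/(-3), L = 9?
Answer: 45369/4624 ≈ 9.8116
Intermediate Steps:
Y(l, K) = K + 2*l (Y(l, K) = (K + l) + l = K + 2*l)
t = -213/68 (t = 9/(-68) + 9/(-3) = 9*(-1/68) + 9*(-1/3) = -9/68 - 3 = -213/68 ≈ -3.1324)
(t + Y(3, -6))**2 = (-213/68 + (-6 + 2*3))**2 = (-213/68 + (-6 + 6))**2 = (-213/68 + 0)**2 = (-213/68)**2 = 45369/4624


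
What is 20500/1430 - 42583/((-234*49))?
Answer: 2276513/126126 ≈ 18.049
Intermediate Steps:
20500/1430 - 42583/((-234*49)) = 20500*(1/1430) - 42583/(-11466) = 2050/143 - 42583*(-1/11466) = 2050/143 + 42583/11466 = 2276513/126126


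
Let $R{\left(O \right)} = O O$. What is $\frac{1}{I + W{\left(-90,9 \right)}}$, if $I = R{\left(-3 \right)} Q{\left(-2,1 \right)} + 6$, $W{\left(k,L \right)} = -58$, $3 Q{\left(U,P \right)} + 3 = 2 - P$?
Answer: $- \frac{1}{58} \approx -0.017241$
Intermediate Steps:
$Q{\left(U,P \right)} = - \frac{1}{3} - \frac{P}{3}$ ($Q{\left(U,P \right)} = -1 + \frac{2 - P}{3} = -1 - \left(- \frac{2}{3} + \frac{P}{3}\right) = - \frac{1}{3} - \frac{P}{3}$)
$R{\left(O \right)} = O^{2}$
$I = 0$ ($I = \left(-3\right)^{2} \left(- \frac{1}{3} - \frac{1}{3}\right) + 6 = 9 \left(- \frac{1}{3} - \frac{1}{3}\right) + 6 = 9 \left(- \frac{2}{3}\right) + 6 = -6 + 6 = 0$)
$\frac{1}{I + W{\left(-90,9 \right)}} = \frac{1}{0 - 58} = \frac{1}{-58} = - \frac{1}{58}$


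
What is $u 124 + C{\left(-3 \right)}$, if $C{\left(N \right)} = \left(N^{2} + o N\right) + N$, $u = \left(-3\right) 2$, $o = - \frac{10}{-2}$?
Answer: $-753$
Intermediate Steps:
$o = 5$ ($o = \left(-10\right) \left(- \frac{1}{2}\right) = 5$)
$u = -6$
$C{\left(N \right)} = N^{2} + 6 N$ ($C{\left(N \right)} = \left(N^{2} + 5 N\right) + N = N^{2} + 6 N$)
$u 124 + C{\left(-3 \right)} = \left(-6\right) 124 - 3 \left(6 - 3\right) = -744 - 9 = -753$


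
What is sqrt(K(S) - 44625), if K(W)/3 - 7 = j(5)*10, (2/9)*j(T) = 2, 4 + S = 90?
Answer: 3*I*sqrt(4926) ≈ 210.56*I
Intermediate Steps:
S = 86 (S = -4 + 90 = 86)
j(T) = 9 (j(T) = (9/2)*2 = 9)
K(W) = 291 (K(W) = 21 + 3*(9*10) = 21 + 3*90 = 21 + 270 = 291)
sqrt(K(S) - 44625) = sqrt(291 - 44625) = sqrt(-44334) = 3*I*sqrt(4926)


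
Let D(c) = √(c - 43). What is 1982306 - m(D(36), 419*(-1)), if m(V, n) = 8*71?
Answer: 1981738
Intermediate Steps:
D(c) = √(-43 + c)
m(V, n) = 568
1982306 - m(D(36), 419*(-1)) = 1982306 - 1*568 = 1982306 - 568 = 1981738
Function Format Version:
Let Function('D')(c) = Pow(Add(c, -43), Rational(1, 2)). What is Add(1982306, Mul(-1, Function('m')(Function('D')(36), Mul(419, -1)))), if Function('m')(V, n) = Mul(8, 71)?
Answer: 1981738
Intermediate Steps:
Function('D')(c) = Pow(Add(-43, c), Rational(1, 2))
Function('m')(V, n) = 568
Add(1982306, Mul(-1, Function('m')(Function('D')(36), Mul(419, -1)))) = Add(1982306, Mul(-1, 568)) = Add(1982306, -568) = 1981738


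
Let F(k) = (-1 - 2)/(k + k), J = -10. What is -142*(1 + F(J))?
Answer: -1633/10 ≈ -163.30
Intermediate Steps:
F(k) = -3/(2*k) (F(k) = -3*1/(2*k) = -3/(2*k))
-142*(1 + F(J)) = -142*(1 - 3/2/(-10)) = -142*(1 - 3/2*(-1/10)) = -142*(1 + 3/20) = -142*23/20 = -1633/10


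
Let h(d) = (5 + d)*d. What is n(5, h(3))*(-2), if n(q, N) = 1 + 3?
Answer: -8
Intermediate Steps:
h(d) = d*(5 + d)
n(q, N) = 4
n(5, h(3))*(-2) = 4*(-2) = -8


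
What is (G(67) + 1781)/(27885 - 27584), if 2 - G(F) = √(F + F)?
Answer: 1783/301 - √134/301 ≈ 5.8851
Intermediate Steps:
G(F) = 2 - √2*√F (G(F) = 2 - √(F + F) = 2 - √(2*F) = 2 - √2*√F)
(G(67) + 1781)/(27885 - 27584) = ((2 - √2*√67) + 1781)/(27885 - 27584) = ((2 - √134) + 1781)/301 = (1783 - √134)*(1/301) = 1783/301 - √134/301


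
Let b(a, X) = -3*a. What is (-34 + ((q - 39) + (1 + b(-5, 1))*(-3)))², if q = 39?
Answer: 6724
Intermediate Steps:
(-34 + ((q - 39) + (1 + b(-5, 1))*(-3)))² = (-34 + ((39 - 39) + (1 - 3*(-5))*(-3)))² = (-34 + (0 + (1 + 15)*(-3)))² = (-34 + (0 + 16*(-3)))² = (-34 + (0 - 48))² = (-34 - 48)² = (-82)² = 6724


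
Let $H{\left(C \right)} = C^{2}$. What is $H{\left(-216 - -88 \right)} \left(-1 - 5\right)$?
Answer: $-98304$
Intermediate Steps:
$H{\left(-216 - -88 \right)} \left(-1 - 5\right) = \left(-216 - -88\right)^{2} \left(-1 - 5\right) = \left(-216 + 88\right)^{2} \left(-1 - 5\right) = \left(-128\right)^{2} \left(-6\right) = 16384 \left(-6\right) = -98304$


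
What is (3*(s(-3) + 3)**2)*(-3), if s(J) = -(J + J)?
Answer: -729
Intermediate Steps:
s(J) = -2*J
(3*(s(-3) + 3)**2)*(-3) = (3*(-2*(-3) + 3)**2)*(-3) = (3*(6 + 3)**2)*(-3) = (3*9**2)*(-3) = (3*81)*(-3) = 243*(-3) = -729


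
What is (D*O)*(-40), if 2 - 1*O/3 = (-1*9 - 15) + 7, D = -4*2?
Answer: 18240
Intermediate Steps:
D = -8
O = 57 (O = 6 - 3*((-1*9 - 15) + 7) = 6 - 3*((-9 - 15) + 7) = 6 - 3*(-24 + 7) = 6 - 3*(-17) = 6 + 51 = 57)
(D*O)*(-40) = -8*57*(-40) = -456*(-40) = 18240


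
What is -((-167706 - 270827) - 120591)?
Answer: 559124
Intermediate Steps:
-((-167706 - 270827) - 120591) = -(-438533 - 120591) = -1*(-559124) = 559124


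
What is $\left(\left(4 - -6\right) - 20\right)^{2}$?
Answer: $100$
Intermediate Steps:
$\left(\left(4 - -6\right) - 20\right)^{2} = \left(\left(4 + 6\right) - 20\right)^{2} = \left(10 - 20\right)^{2} = \left(-10\right)^{2} = 100$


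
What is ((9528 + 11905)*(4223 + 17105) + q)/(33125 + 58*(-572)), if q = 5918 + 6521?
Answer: -457135463/51 ≈ -8.9634e+6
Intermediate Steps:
q = 12439
((9528 + 11905)*(4223 + 17105) + q)/(33125 + 58*(-572)) = ((9528 + 11905)*(4223 + 17105) + 12439)/(33125 + 58*(-572)) = (21433*21328 + 12439)/(33125 - 33176) = (457123024 + 12439)/(-51) = 457135463*(-1/51) = -457135463/51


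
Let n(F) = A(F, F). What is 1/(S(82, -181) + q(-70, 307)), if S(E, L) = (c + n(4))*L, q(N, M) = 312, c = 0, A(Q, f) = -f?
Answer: 1/1036 ≈ 0.00096525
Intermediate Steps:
n(F) = -F
S(E, L) = -4*L (S(E, L) = (0 - 1*4)*L = (0 - 4)*L = -4*L)
1/(S(82, -181) + q(-70, 307)) = 1/(-4*(-181) + 312) = 1/(724 + 312) = 1/1036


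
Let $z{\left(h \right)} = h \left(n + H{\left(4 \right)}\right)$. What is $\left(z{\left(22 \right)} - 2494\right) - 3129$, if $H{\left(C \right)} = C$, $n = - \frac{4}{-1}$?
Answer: $-5447$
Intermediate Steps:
$n = 4$ ($n = \left(-4\right) \left(-1\right) = 4$)
$z{\left(h \right)} = 8 h$ ($z{\left(h \right)} = h \left(4 + 4\right) = h 8 = 8 h$)
$\left(z{\left(22 \right)} - 2494\right) - 3129 = \left(8 \cdot 22 - 2494\right) - 3129 = \left(176 - 2494\right) - 3129 = -2318 - 3129 = -5447$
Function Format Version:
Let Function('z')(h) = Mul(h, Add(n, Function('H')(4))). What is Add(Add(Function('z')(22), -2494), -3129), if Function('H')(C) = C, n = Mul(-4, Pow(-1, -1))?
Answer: -5447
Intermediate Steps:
n = 4 (n = Mul(-4, -1) = 4)
Function('z')(h) = Mul(8, h) (Function('z')(h) = Mul(h, Add(4, 4)) = Mul(h, 8) = Mul(8, h))
Add(Add(Function('z')(22), -2494), -3129) = Add(Add(Mul(8, 22), -2494), -3129) = Add(Add(176, -2494), -3129) = Add(-2318, -3129) = -5447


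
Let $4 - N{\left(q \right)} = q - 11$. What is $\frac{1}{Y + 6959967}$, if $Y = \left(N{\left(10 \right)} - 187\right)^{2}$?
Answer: $\frac{1}{6993091} \approx 1.43 \cdot 10^{-7}$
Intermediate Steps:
$N{\left(q \right)} = 15 - q$ ($N{\left(q \right)} = 4 - \left(q - 11\right) = 4 - \left(-11 + q\right) = 15 - q$)
$Y = 33124$ ($Y = \left(\left(15 - 10\right) - 187\right)^{2} = \left(5 - 187\right)^{2} = \left(-182\right)^{2} = 33124$)
$\frac{1}{Y + 6959967} = \frac{1}{33124 + 6959967} = \frac{1}{6993091}$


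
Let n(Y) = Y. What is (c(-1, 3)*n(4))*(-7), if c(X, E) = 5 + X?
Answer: -112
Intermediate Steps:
(c(-1, 3)*n(4))*(-7) = ((5 - 1)*4)*(-7) = (4*4)*(-7) = 16*(-7) = -112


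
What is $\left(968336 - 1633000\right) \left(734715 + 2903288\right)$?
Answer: $-2418049625992$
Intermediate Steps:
$\left(968336 - 1633000\right) \left(734715 + 2903288\right) = \left(-664664\right) 3638003 = -2418049625992$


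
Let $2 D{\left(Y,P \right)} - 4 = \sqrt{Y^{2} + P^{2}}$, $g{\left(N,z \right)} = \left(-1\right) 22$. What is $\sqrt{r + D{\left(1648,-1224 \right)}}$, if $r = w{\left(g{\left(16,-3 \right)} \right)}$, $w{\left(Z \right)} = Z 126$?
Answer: $\sqrt{-2770 + 4 \sqrt{65845}} \approx 41.756 i$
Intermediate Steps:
$g{\left(N,z \right)} = -22$
$D{\left(Y,P \right)} = 2 + \frac{\sqrt{P^{2} + Y^{2}}}{2}$ ($D{\left(Y,P \right)} = 2 + \frac{\sqrt{Y^{2} + P^{2}}}{2} = 2 + \frac{\sqrt{P^{2} + Y^{2}}}{2}$)
$w{\left(Z \right)} = 126 Z$
$r = -2772$ ($r = 126 \left(-22\right) = -2772$)
$\sqrt{r + D{\left(1648,-1224 \right)}} = \sqrt{-2772 + \left(2 + \frac{\sqrt{\left(-1224\right)^{2} + 1648^{2}}}{2}\right)} = \sqrt{-2772 + \left(2 + \frac{\sqrt{1498176 + 2715904}}{2}\right)} = \sqrt{-2772 + \left(2 + \frac{\sqrt{4214080}}{2}\right)} = \sqrt{-2772 + \left(2 + \frac{8 \sqrt{65845}}{2}\right)} = \sqrt{-2772 + \left(2 + 4 \sqrt{65845}\right)} = \sqrt{-2770 + 4 \sqrt{65845}}$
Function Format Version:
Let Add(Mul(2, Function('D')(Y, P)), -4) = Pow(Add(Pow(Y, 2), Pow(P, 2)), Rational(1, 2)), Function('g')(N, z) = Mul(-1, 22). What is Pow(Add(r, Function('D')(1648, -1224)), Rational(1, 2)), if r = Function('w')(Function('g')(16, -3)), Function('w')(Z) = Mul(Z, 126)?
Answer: Pow(Add(-2770, Mul(4, Pow(65845, Rational(1, 2)))), Rational(1, 2)) ≈ Mul(41.756, I)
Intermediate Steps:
Function('g')(N, z) = -22
Function('D')(Y, P) = Add(2, Mul(Rational(1, 2), Pow(Add(Pow(P, 2), Pow(Y, 2)), Rational(1, 2)))) (Function('D')(Y, P) = Add(2, Mul(Rational(1, 2), Pow(Add(Pow(Y, 2), Pow(P, 2)), Rational(1, 2)))) = Add(2, Mul(Rational(1, 2), Pow(Add(Pow(P, 2), Pow(Y, 2)), Rational(1, 2)))))
Function('w')(Z) = Mul(126, Z)
r = -2772 (r = Mul(126, -22) = -2772)
Pow(Add(r, Function('D')(1648, -1224)), Rational(1, 2)) = Pow(Add(-2772, Add(2, Mul(Rational(1, 2), Pow(Add(Pow(-1224, 2), Pow(1648, 2)), Rational(1, 2))))), Rational(1, 2)) = Pow(Add(-2772, Add(2, Mul(Rational(1, 2), Pow(Add(1498176, 2715904), Rational(1, 2))))), Rational(1, 2)) = Pow(Add(-2772, Add(2, Mul(Rational(1, 2), Pow(4214080, Rational(1, 2))))), Rational(1, 2)) = Pow(Add(-2772, Add(2, Mul(Rational(1, 2), Mul(8, Pow(65845, Rational(1, 2)))))), Rational(1, 2)) = Pow(Add(-2772, Add(2, Mul(4, Pow(65845, Rational(1, 2))))), Rational(1, 2)) = Pow(Add(-2770, Mul(4, Pow(65845, Rational(1, 2)))), Rational(1, 2))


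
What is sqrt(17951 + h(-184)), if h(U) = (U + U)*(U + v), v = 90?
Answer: sqrt(52543) ≈ 229.22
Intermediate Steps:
h(U) = 2*U*(90 + U) (h(U) = (U + U)*(U + 90) = (2*U)*(90 + U) = 2*U*(90 + U))
sqrt(17951 + h(-184)) = sqrt(17951 + 2*(-184)*(90 - 184)) = sqrt(17951 + 2*(-184)*(-94)) = sqrt(17951 + 34592) = sqrt(52543)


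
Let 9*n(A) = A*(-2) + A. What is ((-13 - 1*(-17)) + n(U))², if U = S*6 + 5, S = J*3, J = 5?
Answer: 3481/81 ≈ 42.975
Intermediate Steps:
S = 15 (S = 5*3 = 15)
U = 95 (U = 15*6 + 5 = 90 + 5 = 95)
n(A) = -A/9 (n(A) = (A*(-2) + A)/9 = (-2*A + A)/9 = (-A)/9 = -A/9)
((-13 - 1*(-17)) + n(U))² = ((-13 - 1*(-17)) - ⅑*95)² = ((-13 + 17) - 95/9)² = (4 - 95/9)² = (-59/9)² = 3481/81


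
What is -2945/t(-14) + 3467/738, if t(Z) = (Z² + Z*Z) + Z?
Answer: -23969/7749 ≈ -3.0932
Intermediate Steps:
t(Z) = Z + 2*Z² (t(Z) = (Z² + Z²) + Z = 2*Z² + Z = Z + 2*Z²)
-2945/t(-14) + 3467/738 = -2945*(-1/(14*(1 + 2*(-14)))) + 3467/738 = -2945*(-1/(14*(1 - 28))) + 3467*(1/738) = -2945/((-14*(-27))) + 3467/738 = -2945/378 + 3467/738 = -23969/7749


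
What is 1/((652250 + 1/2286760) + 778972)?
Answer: 2286760/3272861220721 ≈ 6.9870e-7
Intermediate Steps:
1/((652250 + 1/2286760) + 778972) = 1/(1491539210001/2286760 + 778972) = 1/(3272861220721/2286760) = 2286760/3272861220721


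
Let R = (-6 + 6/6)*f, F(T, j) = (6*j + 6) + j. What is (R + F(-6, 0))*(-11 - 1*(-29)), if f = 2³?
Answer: -612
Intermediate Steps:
f = 8
F(T, j) = 6 + 7*j (F(T, j) = (6 + 6*j) + j = 6 + 7*j)
R = -40 (R = (-6 + 6/6)*8 = (-6 + 6*(⅙))*8 = (-6 + 1)*8 = -5*8 = -40)
(R + F(-6, 0))*(-11 - 1*(-29)) = (-40 + (6 + 7*0))*(-11 - 1*(-29)) = (-40 + (6 + 0))*(-11 + 29) = (-40 + 6)*18 = -34*18 = -612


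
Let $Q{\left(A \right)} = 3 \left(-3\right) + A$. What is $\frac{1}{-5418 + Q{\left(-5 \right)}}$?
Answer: $- \frac{1}{5432} \approx -0.00018409$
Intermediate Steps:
$Q{\left(A \right)} = -9 + A$
$\frac{1}{-5418 + Q{\left(-5 \right)}} = \frac{1}{-5418 - 14} = \frac{1}{-5432} = - \frac{1}{5432}$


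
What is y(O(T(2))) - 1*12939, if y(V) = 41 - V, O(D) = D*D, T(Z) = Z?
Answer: -12902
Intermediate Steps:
O(D) = D²
y(O(T(2))) - 1*12939 = (41 - 1*2²) - 1*12939 = (41 - 1*4) - 12939 = (41 - 4) - 12939 = 37 - 12939 = -12902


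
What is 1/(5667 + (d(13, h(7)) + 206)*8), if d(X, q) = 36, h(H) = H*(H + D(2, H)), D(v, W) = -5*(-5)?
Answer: 1/7603 ≈ 0.00013153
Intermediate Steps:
D(v, W) = 25
h(H) = H*(25 + H) (h(H) = H*(H + 25) = H*(25 + H))
1/(5667 + (d(13, h(7)) + 206)*8) = 1/(5667 + (36 + 206)*8) = 1/(5667 + 242*8) = 1/(5667 + 1936) = 1/7603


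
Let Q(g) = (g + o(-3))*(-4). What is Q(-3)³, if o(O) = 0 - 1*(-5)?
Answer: -512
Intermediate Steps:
o(O) = 5 (o(O) = 0 + 5 = 5)
Q(g) = -20 - 4*g (Q(g) = (g + 5)*(-4) = (5 + g)*(-4) = -20 - 4*g)
Q(-3)³ = (-20 - 4*(-3))³ = (-20 + 12)³ = (-8)³ = -512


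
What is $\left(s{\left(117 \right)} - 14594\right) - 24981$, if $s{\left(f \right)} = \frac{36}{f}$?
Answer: $- \frac{514471}{13} \approx -39575.0$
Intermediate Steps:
$\left(s{\left(117 \right)} - 14594\right) - 24981 = \left(\frac{36}{117} - 14594\right) - 24981 = \left(36 \cdot \frac{1}{117} - 14594\right) - 24981 = \left(\frac{4}{13} - 14594\right) - 24981 = - \frac{189718}{13} - 24981 = - \frac{514471}{13}$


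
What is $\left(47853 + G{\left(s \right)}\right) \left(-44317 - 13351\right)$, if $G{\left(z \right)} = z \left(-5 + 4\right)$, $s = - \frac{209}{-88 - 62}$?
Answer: $- \frac{206962983994}{75} \approx -2.7595 \cdot 10^{9}$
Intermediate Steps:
$s = \frac{209}{150}$ ($s = - \frac{209}{-88 - 62} = - \frac{209}{-150} = \left(-209\right) \left(- \frac{1}{150}\right) = \frac{209}{150} \approx 1.3933$)
$G{\left(z \right)} = - z$ ($G{\left(z \right)} = z \left(-1\right) = - z$)
$\left(47853 + G{\left(s \right)}\right) \left(-44317 - 13351\right) = \left(47853 - \frac{209}{150}\right) \left(-44317 - 13351\right) = \left(47853 - \frac{209}{150}\right) \left(-57668\right) = \frac{7177741}{150} \left(-57668\right) = - \frac{206962983994}{75}$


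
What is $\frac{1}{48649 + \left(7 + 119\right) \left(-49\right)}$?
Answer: $\frac{1}{42475} \approx 2.3543 \cdot 10^{-5}$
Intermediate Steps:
$\frac{1}{48649 + \left(7 + 119\right) \left(-49\right)} = \frac{1}{48649 + 126 \left(-49\right)} = \frac{1}{48649 - 6174} = \frac{1}{42475}$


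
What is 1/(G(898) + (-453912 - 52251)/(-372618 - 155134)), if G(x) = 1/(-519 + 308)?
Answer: 111355672/106272641 ≈ 1.0478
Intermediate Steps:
G(x) = -1/211 (G(x) = 1/(-211) = -1/211)
1/(G(898) + (-453912 - 52251)/(-372618 - 155134)) = 1/(-1/211 + (-453912 - 52251)/(-372618 - 155134)) = 1/(-1/211 - 506163/(-527752)) = 1/(-1/211 - 506163*(-1/527752)) = 1/(-1/211 + 506163/527752) = 1/(106272641/111355672) = 111355672/106272641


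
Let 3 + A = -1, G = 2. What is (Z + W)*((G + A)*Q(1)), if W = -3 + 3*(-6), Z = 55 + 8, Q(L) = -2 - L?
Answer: 252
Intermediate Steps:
A = -4 (A = -3 - 1 = -4)
Z = 63
W = -21 (W = -3 - 18 = -21)
(Z + W)*((G + A)*Q(1)) = (63 - 21)*((2 - 4)*(-2 - 1*1)) = 42*(-2*(-2 - 1)) = 42*(-2*(-3)) = 42*6 = 252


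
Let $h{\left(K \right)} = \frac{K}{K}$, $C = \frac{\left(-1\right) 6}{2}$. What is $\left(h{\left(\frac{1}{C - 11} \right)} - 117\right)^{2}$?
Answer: $13456$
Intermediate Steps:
$C = -3$ ($C = \left(-6\right) \frac{1}{2} = -3$)
$h{\left(K \right)} = 1$
$\left(h{\left(\frac{1}{C - 11} \right)} - 117\right)^{2} = \left(1 - 117\right)^{2} = \left(-116\right)^{2} = 13456$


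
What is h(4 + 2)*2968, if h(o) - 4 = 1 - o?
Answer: -2968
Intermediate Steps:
h(o) = 5 - o (h(o) = 4 + (1 - o) = 5 - o)
h(4 + 2)*2968 = (5 - (4 + 2))*2968 = (5 - 1*6)*2968 = (5 - 6)*2968 = -1*2968 = -2968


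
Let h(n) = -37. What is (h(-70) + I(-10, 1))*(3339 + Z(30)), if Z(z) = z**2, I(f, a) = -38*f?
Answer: 1453977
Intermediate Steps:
(h(-70) + I(-10, 1))*(3339 + Z(30)) = (-37 - 38*(-10))*(3339 + 30**2) = (-37 + 380)*(3339 + 900) = 343*4239 = 1453977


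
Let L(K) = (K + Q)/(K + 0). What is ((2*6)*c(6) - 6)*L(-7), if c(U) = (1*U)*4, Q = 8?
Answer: -282/7 ≈ -40.286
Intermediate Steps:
c(U) = 4*U (c(U) = U*4 = 4*U)
L(K) = (8 + K)/K (L(K) = (K + 8)/(K + 0) = (8 + K)/K)
((2*6)*c(6) - 6)*L(-7) = ((2*6)*(4*6) - 6)*((8 - 7)/(-7)) = (12*24 - 6)*(-1/7*1) = (288 - 6)*(-1/7) = 282*(-1/7) = -282/7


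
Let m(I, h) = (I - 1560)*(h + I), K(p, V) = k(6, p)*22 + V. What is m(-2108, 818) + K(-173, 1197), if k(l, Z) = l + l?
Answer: 4733181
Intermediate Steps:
k(l, Z) = 2*l
K(p, V) = 264 + V (K(p, V) = (2*6)*22 + V = 12*22 + V = 264 + V)
m(I, h) = (-1560 + I)*(I + h)
m(-2108, 818) + K(-173, 1197) = ((-2108)² - 1560*(-2108) - 1560*818 - 2108*818) + (264 + 1197) = (4443664 + 3288480 - 1276080 - 1724344) + 1461 = 4731720 + 1461 = 4733181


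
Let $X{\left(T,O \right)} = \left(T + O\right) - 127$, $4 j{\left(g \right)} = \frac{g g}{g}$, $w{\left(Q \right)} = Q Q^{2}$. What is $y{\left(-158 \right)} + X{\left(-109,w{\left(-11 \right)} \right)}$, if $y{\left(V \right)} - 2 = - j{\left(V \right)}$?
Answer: $- \frac{3051}{2} \approx -1525.5$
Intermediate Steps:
$w{\left(Q \right)} = Q^{3}$
$j{\left(g \right)} = \frac{g}{4}$ ($j{\left(g \right)} = \frac{g g \frac{1}{g}}{4} = \frac{g^{2} \frac{1}{g}}{4} = \frac{g}{4}$)
$y{\left(V \right)} = 2 - \frac{V}{4}$
$X{\left(T,O \right)} = -127 + O + T$ ($X{\left(T,O \right)} = \left(O + T\right) - 127 = -127 + O + T$)
$y{\left(-158 \right)} + X{\left(-109,w{\left(-11 \right)} \right)} = \left(2 - - \frac{79}{2}\right) - \left(236 + 1331\right) = \left(2 + \frac{79}{2}\right) - 1567 = \frac{83}{2} - 1567 = - \frac{3051}{2}$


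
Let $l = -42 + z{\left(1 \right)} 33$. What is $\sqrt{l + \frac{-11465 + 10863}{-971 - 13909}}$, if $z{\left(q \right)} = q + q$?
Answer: $\frac{\sqrt{83170365}}{1860} \approx 4.9031$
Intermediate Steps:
$z{\left(q \right)} = 2 q$
$l = 24$ ($l = -42 + 2 \cdot 1 \cdot 33 = -42 + 2 \cdot 33 = -42 + 66 = 24$)
$\sqrt{l + \frac{-11465 + 10863}{-971 - 13909}} = \sqrt{24 + \frac{-11465 + 10863}{-971 - 13909}} = \sqrt{24 - \frac{602}{-14880}} = \sqrt{24 - - \frac{301}{7440}} = \sqrt{24 + \frac{301}{7440}} = \sqrt{\frac{178861}{7440}} = \frac{\sqrt{83170365}}{1860}$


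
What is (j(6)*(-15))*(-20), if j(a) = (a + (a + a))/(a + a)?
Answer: 450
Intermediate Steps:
j(a) = 3/2 (j(a) = (a + 2*a)/((2*a)) = (3*a)*(1/(2*a)) = 3/2)
(j(6)*(-15))*(-20) = ((3/2)*(-15))*(-20) = -45/2*(-20) = 450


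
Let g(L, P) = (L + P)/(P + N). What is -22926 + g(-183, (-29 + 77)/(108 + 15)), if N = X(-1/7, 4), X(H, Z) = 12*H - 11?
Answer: -81036853/3537 ≈ -22911.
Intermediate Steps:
X(H, Z) = -11 + 12*H
N = -89/7 (N = -11 + 12*(-1/7) = -11 + 12*(-1*⅐) = -11 + 12*(-⅐) = -11 - 12/7 = -89/7 ≈ -12.714)
g(L, P) = (L + P)/(-89/7 + P) (g(L, P) = (L + P)/(P - 89/7) = (L + P)/(-89/7 + P))
-22926 + g(-183, (-29 + 77)/(108 + 15)) = -22926 + 7*(-183 + (-29 + 77)/(108 + 15))/(-89 + 7*((-29 + 77)/(108 + 15))) = -22926 + 7*(-183 + 48/123)/(-89 + 7*(48/123)) = -22926 + 7*(-183 + 48*(1/123))/(-89 + 7*(48*(1/123))) = -22926 + 7*(-183 + 16/41)/(-89 + 7*(16/41)) = -22926 + 7*(-7487/41)/(-89 + 112/41) = -22926 + 7*(-7487/41)/(-3537/41) = -22926 + 7*(-41/3537)*(-7487/41) = -22926 + 52409/3537 = -81036853/3537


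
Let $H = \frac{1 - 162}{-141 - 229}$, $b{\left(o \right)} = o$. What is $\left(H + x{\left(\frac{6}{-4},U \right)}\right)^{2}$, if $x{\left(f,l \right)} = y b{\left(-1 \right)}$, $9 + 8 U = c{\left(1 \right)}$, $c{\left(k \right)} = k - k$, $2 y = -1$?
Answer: $\frac{29929}{34225} \approx 0.87448$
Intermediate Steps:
$y = - \frac{1}{2}$ ($y = \frac{1}{2} \left(-1\right) = - \frac{1}{2} \approx -0.5$)
$c{\left(k \right)} = 0$
$U = - \frac{9}{8}$ ($U = - \frac{9}{8} + \frac{1}{8} \cdot 0 = - \frac{9}{8} + 0 = - \frac{9}{8} \approx -1.125$)
$x{\left(f,l \right)} = \frac{1}{2}$ ($x{\left(f,l \right)} = \left(- \frac{1}{2}\right) \left(-1\right) = \frac{1}{2}$)
$H = \frac{161}{370}$ ($H = - \frac{161}{-370} = \left(-161\right) \left(- \frac{1}{370}\right) = \frac{161}{370} \approx 0.43513$)
$\left(H + x{\left(\frac{6}{-4},U \right)}\right)^{2} = \left(\frac{161}{370} + \frac{1}{2}\right)^{2} = \left(\frac{173}{185}\right)^{2} = \frac{29929}{34225}$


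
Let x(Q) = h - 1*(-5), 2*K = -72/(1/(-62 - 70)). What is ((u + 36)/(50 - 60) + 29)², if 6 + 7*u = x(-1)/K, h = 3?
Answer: 916696729/1411344 ≈ 649.52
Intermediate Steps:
K = 4752 (K = (-72/(1/(-62 - 70)))/2 = (-72/(1/(-132)))/2 = (-72/(-1/132))/2 = (-72*(-132))/2 = (½)*9504 = 4752)
x(Q) = 8 (x(Q) = 3 - 1*(-5) = 3 + 5 = 8)
u = -509/594 (u = -6/7 + (8/4752)/7 = -6/7 + (8*(1/4752))/7 = -6/7 + (⅐)*(1/594) = -6/7 + 1/4158 = -509/594 ≈ -0.85690)
((u + 36)/(50 - 60) + 29)² = ((-509/594 + 36)/(50 - 60) + 29)² = ((20875/594)/(-10) + 29)² = ((20875/594)*(-⅒) + 29)² = (-4175/1188 + 29)² = (30277/1188)² = 916696729/1411344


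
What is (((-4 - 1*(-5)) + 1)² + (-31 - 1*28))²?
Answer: 3025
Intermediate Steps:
(((-4 - 1*(-5)) + 1)² + (-31 - 1*28))² = (((-4 + 5) + 1)² + (-31 - 28))² = ((1 + 1)² - 59)² = (2² - 59)² = (4 - 59)² = (-55)² = 3025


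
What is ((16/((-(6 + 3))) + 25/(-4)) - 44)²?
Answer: 3508129/1296 ≈ 2706.9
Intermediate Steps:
((16/((-(6 + 3))) + 25/(-4)) - 44)² = ((16/((-1*9)) + 25*(-¼)) - 44)² = ((16/(-9) - 25/4) - 44)² = ((16*(-⅑) - 25/4) - 44)² = ((-16/9 - 25/4) - 44)² = (-289/36 - 44)² = (-1873/36)² = 3508129/1296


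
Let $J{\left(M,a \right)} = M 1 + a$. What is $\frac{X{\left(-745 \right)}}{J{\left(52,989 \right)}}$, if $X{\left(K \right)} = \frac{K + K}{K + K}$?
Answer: $\frac{1}{1041} \approx 0.00096061$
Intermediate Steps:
$J{\left(M,a \right)} = M + a$
$X{\left(K \right)} = 1$ ($X{\left(K \right)} = \frac{2 K}{2 K} = 2 K \frac{1}{2 K} = 1$)
$\frac{X{\left(-745 \right)}}{J{\left(52,989 \right)}} = 1 \frac{1}{52 + 989} = 1 \cdot \frac{1}{1041} = \frac{1}{1041}$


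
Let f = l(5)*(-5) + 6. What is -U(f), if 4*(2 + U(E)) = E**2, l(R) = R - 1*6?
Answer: -113/4 ≈ -28.250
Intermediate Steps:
l(R) = -6 + R (l(R) = R - 6 = -6 + R)
f = 11 (f = (-6 + 5)*(-5) + 6 = -1*(-5) + 6 = 5 + 6 = 11)
U(E) = -2 + E**2/4
-U(f) = -(-2 + (1/4)*11**2) = -(-2 + (1/4)*121) = -(-2 + 121/4) = -1*113/4 = -113/4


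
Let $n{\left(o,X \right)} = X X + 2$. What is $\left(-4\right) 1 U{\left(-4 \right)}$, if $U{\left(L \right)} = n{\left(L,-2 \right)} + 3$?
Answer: $-36$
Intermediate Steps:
$n{\left(o,X \right)} = 2 + X^{2}$ ($n{\left(o,X \right)} = X^{2} + 2 = 2 + X^{2}$)
$U{\left(L \right)} = 9$ ($U{\left(L \right)} = \left(2 + \left(-2\right)^{2}\right) + 3 = \left(2 + 4\right) + 3 = 6 + 3 = 9$)
$\left(-4\right) 1 U{\left(-4 \right)} = \left(-4\right) 1 \cdot 9 = \left(-4\right) 9 = -36$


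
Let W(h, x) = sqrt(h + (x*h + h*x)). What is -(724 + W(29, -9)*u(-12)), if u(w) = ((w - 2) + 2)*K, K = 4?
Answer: -724 + 48*I*sqrt(493) ≈ -724.0 + 1065.8*I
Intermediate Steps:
W(h, x) = sqrt(h + 2*h*x) (W(h, x) = sqrt(h + (h*x + h*x)) = sqrt(h + 2*h*x))
u(w) = 4*w (u(w) = ((w - 2) + 2)*4 = ((-2 + w) + 2)*4 = w*4 = 4*w)
-(724 + W(29, -9)*u(-12)) = -(724 + sqrt(29*(1 + 2*(-9)))*(4*(-12))) = -(724 + sqrt(29*(1 - 18))*(-48)) = -(724 + sqrt(29*(-17))*(-48)) = -(724 + sqrt(-493)*(-48)) = -(724 + (I*sqrt(493))*(-48)) = -(724 - 48*I*sqrt(493)) = -724 + 48*I*sqrt(493)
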